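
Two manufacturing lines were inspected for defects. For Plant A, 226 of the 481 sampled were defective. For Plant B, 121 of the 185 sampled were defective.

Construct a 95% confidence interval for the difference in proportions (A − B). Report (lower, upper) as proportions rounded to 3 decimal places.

(-0.266, -0.102)

p̂₁ = 226/481 = 0.4699 and p̂₂ = 121/185 = 0.6541.
SE₁ = √(p̂₁(1−p̂₁)/n₁) = √(0.4699·0.5301/481) = 0.02276; SE₂ = √(0.6541·0.3459/185) = 0.03497.
Independent samples: SE of the difference = √(SE₁² + SE₂²) = √(0.0005180176 + 0.0012229009) = 0.04172.
z* for 95% confidence is 1.960, so the margin of error is 1.960 × 0.04172 = 0.08177.
Point estimate p̂₁ − p̂₂ = 0.4699 − 0.6541 = -0.1842.
-0.1842 ± 0.08177 → (-0.266, -0.102).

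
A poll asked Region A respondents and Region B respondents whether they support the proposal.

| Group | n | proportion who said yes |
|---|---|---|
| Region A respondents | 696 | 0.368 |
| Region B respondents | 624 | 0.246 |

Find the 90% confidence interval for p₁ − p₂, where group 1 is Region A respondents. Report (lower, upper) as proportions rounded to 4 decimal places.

(0.0807, 0.1633)

The two standard errors are √(0.3680×0.6320/696) = 0.01828 and √(0.2460×0.7540/624) = 0.01724.
Because the samples are independent, SE_diff = √(0.01828² + 0.01724²) = 0.02513.
Using z* = 1.645 for 90%, ME = 1.645 × 0.02513 = 0.04134.
p̂₁ − p̂₂ = 0.1220; interval 0.1220 ± 0.04134 gives (0.0807, 0.1633).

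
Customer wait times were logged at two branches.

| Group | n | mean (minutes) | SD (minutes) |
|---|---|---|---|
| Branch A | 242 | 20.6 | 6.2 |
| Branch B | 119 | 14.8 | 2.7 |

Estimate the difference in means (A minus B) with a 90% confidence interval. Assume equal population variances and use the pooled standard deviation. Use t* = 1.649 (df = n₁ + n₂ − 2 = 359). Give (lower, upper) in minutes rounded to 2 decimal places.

(4.82, 6.78)

Pooled variance s_p² = [241·6.2² + 118·2.7²] / (242+119−2) = 28.2013, so s_p = 5.3105.
SE_diff = s_p·√(1/n₁ + 1/n₂) = 5.3105·√(1/242 + 1/119) = 0.5946.
t* = 1.649; margin = 1.649 × 0.5946 = 0.9805.
Difference = 20.6 − 14.8 = 5.8000.
5.8000 ± 0.9805 → (4.82, 6.78).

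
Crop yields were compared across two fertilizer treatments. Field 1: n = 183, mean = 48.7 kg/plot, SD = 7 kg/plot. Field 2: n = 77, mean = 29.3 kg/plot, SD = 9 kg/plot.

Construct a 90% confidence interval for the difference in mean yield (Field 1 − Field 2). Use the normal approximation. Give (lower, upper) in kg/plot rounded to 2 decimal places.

(17.51, 21.29)

Per-group SEs: s₁/√n₁ = 7/√183 = 0.5175, s₂/√n₂ = 9/√77 = 1.0256.
Unpooled SE of the difference: √(0.26780625 + 1.05185536) = 1.1488.
Margin of error = z* · SE = 1.645 × 1.1488 = 1.8898.
x̄₁ − x̄₂ = 48.7 − 29.3 = 19.4000.
CI: 19.4000 ± 1.8898 = (17.51, 21.29).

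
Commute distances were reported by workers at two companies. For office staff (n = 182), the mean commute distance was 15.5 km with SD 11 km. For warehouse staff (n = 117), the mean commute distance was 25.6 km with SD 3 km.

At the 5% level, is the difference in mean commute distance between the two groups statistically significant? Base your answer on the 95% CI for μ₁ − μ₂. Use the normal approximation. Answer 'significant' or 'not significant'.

significant

Standard errors of each mean: 11/√182 = 0.8154 and 3/√117 = 0.2774.
SE(x̄₁ − x̄₂) = √(0.8154² + 0.2774²) = 0.8613 for independent samples with unequal variances.
With z* = 1.960, the margin is 1.960 × 0.8613 = 1.6881.
x̄₁ − x̄₂ = 15.5 − 25.6 = -10.1000; the interval is -10.1000 ± 1.6881 = (-11.7881, -8.4119).
The interval (-11.7881, -8.4119) does not contain 0, so the difference is significant.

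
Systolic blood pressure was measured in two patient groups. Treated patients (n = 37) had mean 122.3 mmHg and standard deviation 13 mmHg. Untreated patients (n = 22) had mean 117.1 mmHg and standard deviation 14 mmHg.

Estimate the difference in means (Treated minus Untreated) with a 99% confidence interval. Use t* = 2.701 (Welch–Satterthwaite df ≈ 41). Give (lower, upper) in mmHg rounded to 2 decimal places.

(-4.72, 15.12)

Standard errors of each mean: 13/√37 = 2.1372 and 14/√22 = 2.9848.
SE(x̄₁ − x̄₂) = √(2.1372² + 2.9848²) = 3.6711 for independent samples with unequal variances.
With t* = 2.701, the margin is 2.701 × 3.6711 = 9.9156.
x̄₁ − x̄₂ = 122.3 − 117.1 = 5.2000; the interval is 5.2000 ± 9.9156 = (-4.72, 15.12).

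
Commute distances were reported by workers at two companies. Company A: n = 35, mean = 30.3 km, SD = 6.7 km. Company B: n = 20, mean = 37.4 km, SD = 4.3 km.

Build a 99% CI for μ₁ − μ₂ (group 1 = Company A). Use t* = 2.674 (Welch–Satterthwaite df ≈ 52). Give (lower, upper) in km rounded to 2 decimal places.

Per-group SEs: s₁/√n₁ = 6.7/√35 = 1.1325, s₂/√n₂ = 4.3/√20 = 0.9615.
Unpooled SE of the difference: √(1.28255625 + 0.92448225) = 1.4856.
Margin of error = t* · SE = 2.674 × 1.4856 = 3.9725.
x̄₁ − x̄₂ = 30.3 − 37.4 = -7.1000.
CI: -7.1000 ± 3.9725 = (-11.07, -3.13).

(-11.07, -3.13)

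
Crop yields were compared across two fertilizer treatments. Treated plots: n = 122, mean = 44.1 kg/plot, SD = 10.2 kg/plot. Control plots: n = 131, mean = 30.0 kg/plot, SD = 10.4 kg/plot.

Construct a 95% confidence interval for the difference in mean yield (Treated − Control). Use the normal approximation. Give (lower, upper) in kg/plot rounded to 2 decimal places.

(11.56, 16.64)

Standard errors of each mean: 10.2/√122 = 0.9235 and 10.4/√131 = 0.9087.
SE(x̄₁ − x̄₂) = √(0.9235² + 0.9087²) = 1.2956 for independent samples with unequal variances.
With z* = 1.960, the margin is 1.960 × 1.2956 = 2.5394.
x̄₁ − x̄₂ = 44.1 − 30.0 = 14.1000; the interval is 14.1000 ± 2.5394 = (11.56, 16.64).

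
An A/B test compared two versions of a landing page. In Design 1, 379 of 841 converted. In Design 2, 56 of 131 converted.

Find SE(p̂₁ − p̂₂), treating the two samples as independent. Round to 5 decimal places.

0.04650

Sample proportions: 379/841 = 0.4507, 56/131 = 0.4275.
Each SE is √(p̂(1−p̂)/n): √(0.4507·0.5493/841) = 0.01716 and √(0.4275·0.5725/131) = 0.04322.
SE(p̂₁ − p̂₂) = √(SE₁² + SE₂²) = √(0.0002944656 + 0.0018679684) = 0.04650, since the two samples are independent.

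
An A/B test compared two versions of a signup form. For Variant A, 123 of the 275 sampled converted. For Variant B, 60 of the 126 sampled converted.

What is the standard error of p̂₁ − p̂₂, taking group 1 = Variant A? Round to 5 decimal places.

p̂₁ = 123/275 = 0.4473 and p̂₂ = 60/126 = 0.4762.
SE₁ = √(p̂₁(1−p̂₁)/n₁) = √(0.4473·0.5527/275) = 0.02998; SE₂ = √(0.4762·0.5238/126) = 0.04449.
Independent samples: SE of the difference = √(SE₁² + SE₂²) = √(0.0008988004 + 0.0019793601) = 0.05365.

0.05365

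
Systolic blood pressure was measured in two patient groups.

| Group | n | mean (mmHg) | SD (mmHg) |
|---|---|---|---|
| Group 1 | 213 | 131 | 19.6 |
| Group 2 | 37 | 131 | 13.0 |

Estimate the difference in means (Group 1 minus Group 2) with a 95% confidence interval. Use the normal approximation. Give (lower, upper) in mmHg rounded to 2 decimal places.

(-4.95, 4.95)

SE₁ = s₁/√n₁ = 19.6/√213 = 1.3430; SE₂ = 13.0/√37 = 2.1372.
Independent samples, unequal variances: SE_diff = √(SE₁² + SE₂²) = √(1.803649 + 4.56762384) = 2.5241.
z* = 1.960, so margin of error = 1.960 × 2.5241 = 4.9472.
Difference in means = 131 − 131 = 0.0000.
0.0000 ± 4.9472 → (-4.95, 4.95).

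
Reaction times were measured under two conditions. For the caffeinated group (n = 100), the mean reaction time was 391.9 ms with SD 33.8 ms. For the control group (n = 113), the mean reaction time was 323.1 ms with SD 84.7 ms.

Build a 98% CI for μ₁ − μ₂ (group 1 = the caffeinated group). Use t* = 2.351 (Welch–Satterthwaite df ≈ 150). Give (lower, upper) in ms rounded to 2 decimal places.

(48.45, 89.15)

Standard errors of each mean: 33.8/√100 = 3.3800 and 84.7/√113 = 7.9679.
SE(x̄₁ − x̄₂) = √(3.3800² + 7.9679²) = 8.6552 for independent samples with unequal variances.
With t* = 2.351, the margin is 2.351 × 8.6552 = 20.3484.
x̄₁ − x̄₂ = 391.9 − 323.1 = 68.8000; the interval is 68.8000 ± 20.3484 = (48.45, 89.15).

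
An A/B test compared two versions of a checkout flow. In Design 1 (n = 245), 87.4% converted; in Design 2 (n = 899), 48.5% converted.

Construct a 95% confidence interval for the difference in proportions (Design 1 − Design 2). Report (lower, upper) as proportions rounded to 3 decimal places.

Each SE is √(p̂(1−p̂)/n): √(0.8740·0.1260/245) = 0.02120 and √(0.4850·0.5150/899) = 0.01667.
SE(p̂₁ − p̂₂) = √(SE₁² + SE₂²) = √(0.00044944 + 0.0002778889) = 0.02697, since the two samples are independent.
At 95% confidence z* = 1.960; margin = 1.960 × 0.02697 = 0.05286.
The difference is 0.8740 − 0.4850 = 0.3890, so the interval is 0.3890 ± 0.05286 = (0.336, 0.442).

(0.336, 0.442)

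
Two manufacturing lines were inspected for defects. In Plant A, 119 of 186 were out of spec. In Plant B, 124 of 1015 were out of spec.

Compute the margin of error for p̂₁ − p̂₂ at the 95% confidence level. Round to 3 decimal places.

p̂₁ = 119/186 = 0.6398 and p̂₂ = 124/1015 = 0.1222.
SE₁ = √(p̂₁(1−p̂₁)/n₁) = √(0.6398·0.3602/186) = 0.03520; SE₂ = √(0.1222·0.8778/1015) = 0.01028.
Independent samples: SE of the difference = √(SE₁² + SE₂²) = √(0.00123904 + 0.0001056784) = 0.03667.
z* for 95% confidence is 1.960, so the margin of error is 1.960 × 0.03667 = 0.07187.

0.072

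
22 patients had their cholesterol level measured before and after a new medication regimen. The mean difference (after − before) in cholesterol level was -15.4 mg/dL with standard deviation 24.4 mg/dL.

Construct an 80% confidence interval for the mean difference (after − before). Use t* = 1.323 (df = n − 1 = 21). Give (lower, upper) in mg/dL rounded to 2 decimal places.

This is a matched-pairs design, so SE = s_d/√n = 24.4/√22 = 5.2021.
Margin = 1.323 × 5.2021 = 6.8824; the interval is -15.4 ± 6.8824 = (-22.28, -8.52).

(-22.28, -8.52)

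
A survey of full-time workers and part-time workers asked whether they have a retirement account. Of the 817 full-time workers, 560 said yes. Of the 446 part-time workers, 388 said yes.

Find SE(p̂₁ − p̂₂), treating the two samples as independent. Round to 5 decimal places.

First, p̂₁ = 560/817 = 0.6854; p̂₂ = 388/446 = 0.8700.
The two standard errors are √(0.6854×0.3146/817) = 0.01625 and √(0.8700×0.1300/446) = 0.01592.
Because the samples are independent, SE_diff = √(0.01625² + 0.01592²) = 0.02275.

0.02275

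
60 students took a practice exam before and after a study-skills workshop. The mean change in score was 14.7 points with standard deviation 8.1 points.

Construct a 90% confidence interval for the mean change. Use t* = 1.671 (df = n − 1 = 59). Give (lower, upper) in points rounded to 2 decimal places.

(12.95, 16.45)

Paired design: SE = s_d/√n = 8.1/√60 = 1.0457.
t* = 1.671; margin of error = 1.671 × 1.0457 = 1.7474.
14.7 ± 1.7474 → (12.95, 16.45).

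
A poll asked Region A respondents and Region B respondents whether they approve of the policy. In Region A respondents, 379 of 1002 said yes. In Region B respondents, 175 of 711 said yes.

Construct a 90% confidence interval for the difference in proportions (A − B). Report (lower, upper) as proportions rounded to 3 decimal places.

(0.095, 0.169)

First, p̂₁ = 379/1002 = 0.3782; p̂₂ = 175/711 = 0.2461.
The two standard errors are √(0.3782×0.6218/1002) = 0.01532 and √(0.2461×0.7539/711) = 0.01615.
Because the samples are independent, SE_diff = √(0.01532² + 0.01615²) = 0.02226.
Using z* = 1.645 for 90%, ME = 1.645 × 0.02226 = 0.03662.
p̂₁ − p̂₂ = 0.1321; interval 0.1321 ± 0.03662 gives (0.095, 0.169).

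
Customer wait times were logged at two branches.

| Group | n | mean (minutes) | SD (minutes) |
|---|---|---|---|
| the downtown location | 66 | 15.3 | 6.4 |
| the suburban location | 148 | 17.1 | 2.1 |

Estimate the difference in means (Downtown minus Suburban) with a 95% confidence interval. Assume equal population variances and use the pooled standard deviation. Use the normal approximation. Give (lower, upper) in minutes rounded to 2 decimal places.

(-2.95, -0.65)

s_p = √[((n₁−1)s₁² + (n₂−1)s₂²)/(n₁+n₂−2)] = √[(65·6.4² + 147·2.1²)/212] = 3.9518.
SE = 3.9518·√(1/66 + 1/148) = 0.5849.
With z* = 1.960, margin = 1.960 × 0.5849 = 1.1464.
x̄₁ − x̄₂ = 15.3 − 17.1 = -1.8000; interval -1.8000 ± 1.1464 = (-2.95, -0.65).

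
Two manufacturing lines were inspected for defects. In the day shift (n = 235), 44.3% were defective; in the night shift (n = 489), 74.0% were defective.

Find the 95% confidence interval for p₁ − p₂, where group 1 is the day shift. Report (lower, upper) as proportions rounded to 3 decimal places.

SE₁ = √(p̂₁(1−p̂₁)/n₁) = √(0.4430·0.5570/235) = 0.03240; SE₂ = √(0.7400·0.2600/489) = 0.01984.
Independent samples: SE of the difference = √(SE₁² + SE₂²) = √(0.00104976 + 0.0003936256) = 0.03799.
z* for 95% confidence is 1.960, so the margin of error is 1.960 × 0.03799 = 0.07446.
Point estimate p̂₁ − p̂₂ = 0.4430 − 0.7400 = -0.2970.
-0.2970 ± 0.07446 → (-0.371, -0.223).

(-0.371, -0.223)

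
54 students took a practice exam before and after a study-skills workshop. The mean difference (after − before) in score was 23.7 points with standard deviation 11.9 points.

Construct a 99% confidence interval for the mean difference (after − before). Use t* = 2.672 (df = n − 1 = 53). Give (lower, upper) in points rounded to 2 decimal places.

(19.37, 28.03)

Paired design: SE = s_d/√n = 11.9/√54 = 1.6194.
t* = 2.672; margin of error = 2.672 × 1.6194 = 4.3270.
23.7 ± 4.3270 → (19.37, 28.03).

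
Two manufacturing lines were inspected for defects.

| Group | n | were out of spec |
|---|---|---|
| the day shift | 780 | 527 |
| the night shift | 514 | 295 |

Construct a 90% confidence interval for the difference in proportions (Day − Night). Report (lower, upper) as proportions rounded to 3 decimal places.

Sample proportions: 527/780 = 0.6756, 295/514 = 0.5739.
Each SE is √(p̂(1−p̂)/n): √(0.6756·0.3244/780) = 0.01676 and √(0.5739·0.4261/514) = 0.02181.
SE(p̂₁ − p̂₂) = √(SE₁² + SE₂²) = √(0.0002808976 + 0.0004756761) = 0.02751, since the two samples are independent.
At 90% confidence z* = 1.645; margin = 1.645 × 0.02751 = 0.04525.
The difference is 0.6756 − 0.5739 = 0.1017, so the interval is 0.1017 ± 0.04525 = (0.056, 0.147).

(0.056, 0.147)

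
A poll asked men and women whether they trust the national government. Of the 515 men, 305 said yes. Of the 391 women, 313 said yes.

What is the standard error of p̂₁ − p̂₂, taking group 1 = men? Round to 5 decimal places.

First, p̂₁ = 305/515 = 0.5922; p̂₂ = 313/391 = 0.8005.
The two standard errors are √(0.5922×0.4078/515) = 0.02165 and √(0.8005×0.1995/391) = 0.02021.
Because the samples are independent, SE_diff = √(0.02165² + 0.02021²) = 0.02962.

0.02962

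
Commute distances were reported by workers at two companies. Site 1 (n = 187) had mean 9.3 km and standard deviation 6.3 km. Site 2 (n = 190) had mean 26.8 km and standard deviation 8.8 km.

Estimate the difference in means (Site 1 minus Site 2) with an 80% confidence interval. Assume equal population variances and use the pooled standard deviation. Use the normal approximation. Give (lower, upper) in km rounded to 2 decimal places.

(-18.51, -16.49)

s_p = √[((n₁−1)s₁² + (n₂−1)s₂²)/(n₁+n₂−2)] = √[(186·6.3² + 189·8.8²)/375] = 7.6626.
SE = 7.6626·√(1/187 + 1/190) = 0.7893.
With z* = 1.282, margin = 1.282 × 0.7893 = 1.0119.
x̄₁ − x̄₂ = 9.3 − 26.8 = -17.5000; interval -17.5000 ± 1.0119 = (-18.51, -16.49).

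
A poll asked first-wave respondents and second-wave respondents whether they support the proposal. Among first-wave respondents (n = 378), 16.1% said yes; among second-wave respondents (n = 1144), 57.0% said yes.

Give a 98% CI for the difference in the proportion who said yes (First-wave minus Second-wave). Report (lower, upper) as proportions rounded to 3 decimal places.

The two standard errors are √(0.1610×0.8390/378) = 0.01890 and √(0.5700×0.4300/1144) = 0.01464.
Because the samples are independent, SE_diff = √(0.01890² + 0.01464²) = 0.02391.
Using z* = 2.326 for 98%, ME = 2.326 × 0.02391 = 0.05561.
p̂₁ − p̂₂ = -0.4090; interval -0.4090 ± 0.05561 gives (-0.465, -0.353).

(-0.465, -0.353)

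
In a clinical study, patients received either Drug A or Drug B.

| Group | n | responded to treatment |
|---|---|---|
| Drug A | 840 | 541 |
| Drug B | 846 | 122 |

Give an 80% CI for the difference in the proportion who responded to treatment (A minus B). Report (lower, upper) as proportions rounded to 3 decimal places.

(0.474, 0.526)

First, p̂₁ = 541/840 = 0.6440; p̂₂ = 122/846 = 0.1442.
The two standard errors are √(0.6440×0.3560/840) = 0.01652 and √(0.1442×0.8558/846) = 0.01208.
Because the samples are independent, SE_diff = √(0.01652² + 0.01208²) = 0.02047.
Using z* = 1.282 for 80%, ME = 1.282 × 0.02047 = 0.02624.
p̂₁ − p̂₂ = 0.4998; interval 0.4998 ± 0.02624 gives (0.474, 0.526).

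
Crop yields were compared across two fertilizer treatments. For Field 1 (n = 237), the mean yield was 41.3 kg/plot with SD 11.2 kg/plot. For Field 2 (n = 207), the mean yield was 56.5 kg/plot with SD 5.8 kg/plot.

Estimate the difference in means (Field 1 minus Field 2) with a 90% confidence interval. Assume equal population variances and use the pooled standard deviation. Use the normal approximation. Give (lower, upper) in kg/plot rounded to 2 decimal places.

s_p = √[((n₁−1)s₁² + (n₂−1)s₂²)/(n₁+n₂−2)] = √[(236·11.2² + 206·5.8²)/442] = 9.0915.
SE = 9.0915·√(1/237 + 1/207) = 0.8649.
With z* = 1.645, margin = 1.645 × 0.8649 = 1.4228.
x̄₁ − x̄₂ = 41.3 − 56.5 = -15.2000; interval -15.2000 ± 1.4228 = (-16.62, -13.78).

(-16.62, -13.78)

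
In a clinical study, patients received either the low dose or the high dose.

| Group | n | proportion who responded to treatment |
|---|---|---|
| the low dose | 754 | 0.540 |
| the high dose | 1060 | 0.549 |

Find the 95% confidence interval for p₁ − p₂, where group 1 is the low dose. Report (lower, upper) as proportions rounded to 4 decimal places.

SE₁ = √(p̂₁(1−p̂₁)/n₁) = √(0.5400·0.4600/754) = 0.01815; SE₂ = √(0.5490·0.4510/1060) = 0.01528.
Independent samples: SE of the difference = √(SE₁² + SE₂²) = √(0.0003294225 + 0.0002334784) = 0.02373.
z* for 95% confidence is 1.960, so the margin of error is 1.960 × 0.02373 = 0.04651.
Point estimate p̂₁ − p̂₂ = 0.5400 − 0.5490 = -0.0090.
-0.0090 ± 0.04651 → (-0.0555, 0.0375).

(-0.0555, 0.0375)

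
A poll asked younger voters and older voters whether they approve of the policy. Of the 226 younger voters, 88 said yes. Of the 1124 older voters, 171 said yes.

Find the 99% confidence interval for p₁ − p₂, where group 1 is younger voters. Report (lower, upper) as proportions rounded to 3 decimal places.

p̂₁ = 88/226 = 0.3894 and p̂₂ = 171/1124 = 0.1521.
SE₁ = √(p̂₁(1−p̂₁)/n₁) = √(0.3894·0.6106/226) = 0.03244; SE₂ = √(0.1521·0.8479/1124) = 0.01071.
Independent samples: SE of the difference = √(SE₁² + SE₂²) = √(0.0010523536 + 0.0001147041) = 0.03416.
z* for 99% confidence is 2.576, so the margin of error is 2.576 × 0.03416 = 0.08800.
Point estimate p̂₁ − p̂₂ = 0.3894 − 0.1521 = 0.2373.
0.2373 ± 0.08800 → (0.149, 0.325).

(0.149, 0.325)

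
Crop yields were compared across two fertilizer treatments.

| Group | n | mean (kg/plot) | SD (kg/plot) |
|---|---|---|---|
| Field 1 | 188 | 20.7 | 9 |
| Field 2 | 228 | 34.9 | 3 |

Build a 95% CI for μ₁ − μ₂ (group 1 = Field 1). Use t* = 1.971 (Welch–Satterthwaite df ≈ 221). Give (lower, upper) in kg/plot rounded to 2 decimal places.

(-15.55, -12.85)

Per-group SEs: s₁/√n₁ = 9/√188 = 0.6564, s₂/√n₂ = 3/√228 = 0.1987.
Unpooled SE of the difference: √(0.43086096 + 0.03948169) = 0.6858.
Margin of error = t* · SE = 1.971 × 0.6858 = 1.3517.
x̄₁ − x̄₂ = 20.7 − 34.9 = -14.2000.
CI: -14.2000 ± 1.3517 = (-15.55, -12.85).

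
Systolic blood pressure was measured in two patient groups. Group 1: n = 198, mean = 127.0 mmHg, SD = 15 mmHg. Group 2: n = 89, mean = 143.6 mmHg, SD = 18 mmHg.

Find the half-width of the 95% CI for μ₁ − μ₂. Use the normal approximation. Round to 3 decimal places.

Standard errors of each mean: 15/√198 = 1.0660 and 18/√89 = 1.9080.
SE(x̄₁ − x̄₂) = √(1.0660² + 1.9080²) = 2.1856 for independent samples with unequal variances.
With z* = 1.960, the margin is 1.960 × 2.1856 = 4.2838.

4.284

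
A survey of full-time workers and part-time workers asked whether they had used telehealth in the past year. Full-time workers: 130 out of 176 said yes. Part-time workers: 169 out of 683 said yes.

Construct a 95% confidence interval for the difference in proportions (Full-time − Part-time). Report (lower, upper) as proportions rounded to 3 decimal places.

(0.419, 0.564)

First, p̂₁ = 130/176 = 0.7386; p̂₂ = 169/683 = 0.2474.
The two standard errors are √(0.7386×0.2614/176) = 0.03312 and √(0.2474×0.7526/683) = 0.01651.
Because the samples are independent, SE_diff = √(0.03312² + 0.01651²) = 0.03701.
Using z* = 1.960 for 95%, ME = 1.960 × 0.03701 = 0.07254.
p̂₁ − p̂₂ = 0.4912; interval 0.4912 ± 0.07254 gives (0.419, 0.564).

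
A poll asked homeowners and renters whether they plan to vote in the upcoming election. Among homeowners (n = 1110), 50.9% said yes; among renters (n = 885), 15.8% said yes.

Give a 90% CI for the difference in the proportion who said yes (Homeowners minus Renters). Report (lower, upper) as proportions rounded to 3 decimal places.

(0.319, 0.383)

The two standard errors are √(0.5090×0.4910/1110) = 0.01501 and √(0.1580×0.8420/885) = 0.01226.
Because the samples are independent, SE_diff = √(0.01501² + 0.01226²) = 0.01938.
Using z* = 1.645 for 90%, ME = 1.645 × 0.01938 = 0.03188.
p̂₁ − p̂₂ = 0.3510; interval 0.3510 ± 0.03188 gives (0.319, 0.383).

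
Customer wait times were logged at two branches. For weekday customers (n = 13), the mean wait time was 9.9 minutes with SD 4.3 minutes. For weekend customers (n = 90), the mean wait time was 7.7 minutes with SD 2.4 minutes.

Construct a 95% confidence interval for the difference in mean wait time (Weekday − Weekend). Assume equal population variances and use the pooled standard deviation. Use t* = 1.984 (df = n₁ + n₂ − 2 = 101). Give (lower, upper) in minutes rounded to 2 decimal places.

s_p = √[((n₁−1)s₁² + (n₂−1)s₂²)/(n₁+n₂−2)] = √[(12·4.3² + 89·2.4²)/101] = 2.6968.
SE = 2.6968·√(1/13 + 1/90) = 0.8002.
With t* = 1.984, margin = 1.984 × 0.8002 = 1.5876.
x̄₁ − x̄₂ = 9.9 − 7.7 = 2.2000; interval 2.2000 ± 1.5876 = (0.61, 3.79).

(0.61, 3.79)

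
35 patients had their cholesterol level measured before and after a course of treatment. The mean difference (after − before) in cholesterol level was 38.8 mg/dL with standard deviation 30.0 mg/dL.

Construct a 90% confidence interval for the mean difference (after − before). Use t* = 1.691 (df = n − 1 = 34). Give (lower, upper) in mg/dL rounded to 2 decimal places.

(30.23, 47.37)

This is a matched-pairs design, so SE = s_d/√n = 30.0/√35 = 5.0709.
Margin = 1.691 × 5.0709 = 8.5749; the interval is 38.8 ± 8.5749 = (30.23, 47.37).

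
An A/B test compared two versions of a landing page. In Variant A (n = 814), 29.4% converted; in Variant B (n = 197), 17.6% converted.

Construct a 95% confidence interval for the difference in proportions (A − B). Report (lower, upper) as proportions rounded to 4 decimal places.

(0.0563, 0.1797)

Each SE is √(p̂(1−p̂)/n): √(0.2940·0.7060/814) = 0.01597 and √(0.1760·0.8240/197) = 0.02713.
SE(p̂₁ − p̂₂) = √(SE₁² + SE₂²) = √(0.0002550409 + 0.0007360369) = 0.03148, since the two samples are independent.
At 95% confidence z* = 1.960; margin = 1.960 × 0.03148 = 0.06170.
The difference is 0.2940 − 0.1760 = 0.1180, so the interval is 0.1180 ± 0.06170 = (0.0563, 0.1797).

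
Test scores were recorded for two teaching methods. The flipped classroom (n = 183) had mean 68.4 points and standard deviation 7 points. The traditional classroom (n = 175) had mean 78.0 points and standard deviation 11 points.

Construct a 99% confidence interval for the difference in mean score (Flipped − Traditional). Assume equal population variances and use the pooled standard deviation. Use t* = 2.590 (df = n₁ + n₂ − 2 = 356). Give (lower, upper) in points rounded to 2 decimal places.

Pooled variance s_p² = [182·7² + 174·11²] / (183+175−2) = 84.1910, so s_p = 9.1756.
SE_diff = s_p·√(1/n₁ + 1/n₂) = 9.1756·√(1/183 + 1/175) = 0.9701.
t* = 2.590; margin = 2.590 × 0.9701 = 2.5126.
Difference = 68.4 − 78.0 = -9.6000.
-9.6000 ± 2.5126 → (-12.11, -7.09).

(-12.11, -7.09)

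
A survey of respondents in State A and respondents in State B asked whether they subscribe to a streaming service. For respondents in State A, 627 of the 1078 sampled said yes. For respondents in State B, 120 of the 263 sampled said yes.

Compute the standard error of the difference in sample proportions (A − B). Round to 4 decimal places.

First, p̂₁ = 627/1078 = 0.5816; p̂₂ = 120/263 = 0.4563.
The two standard errors are √(0.5816×0.4184/1078) = 0.01502 and √(0.4563×0.5437/263) = 0.03071.
Because the samples are independent, SE_diff = √(0.01502² + 0.03071²) = 0.03419.

0.0342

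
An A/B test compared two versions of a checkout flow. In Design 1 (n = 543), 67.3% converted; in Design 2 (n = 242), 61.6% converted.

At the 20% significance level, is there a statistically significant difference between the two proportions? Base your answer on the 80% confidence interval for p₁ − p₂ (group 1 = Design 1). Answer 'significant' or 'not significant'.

The two standard errors are √(0.6730×0.3270/543) = 0.02013 and √(0.6160×0.3840/242) = 0.03126.
Because the samples are independent, SE_diff = √(0.02013² + 0.03126²) = 0.03718.
Using z* = 1.282 for 80%, ME = 1.282 × 0.03718 = 0.04766.
p̂₁ − p̂₂ = 0.0570; interval 0.0570 ± 0.04766 gives (0.00934, 0.10466).
The interval (0.00934, 0.10466) does not contain 0, so the difference is significant.

significant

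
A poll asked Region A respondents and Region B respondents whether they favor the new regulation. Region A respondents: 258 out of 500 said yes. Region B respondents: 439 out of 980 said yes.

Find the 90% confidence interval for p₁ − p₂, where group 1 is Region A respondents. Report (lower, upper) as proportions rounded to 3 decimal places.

(0.023, 0.113)

Sample proportions: 258/500 = 0.5160, 439/980 = 0.4480.
Each SE is √(p̂(1−p̂)/n): √(0.5160·0.4840/500) = 0.02235 and √(0.4480·0.5520/980) = 0.01589.
SE(p̂₁ − p̂₂) = √(SE₁² + SE₂²) = √(0.0004995225 + 0.0002524921) = 0.02742, since the two samples are independent.
At 90% confidence z* = 1.645; margin = 1.645 × 0.02742 = 0.04511.
The difference is 0.5160 − 0.4480 = 0.0680, so the interval is 0.0680 ± 0.04511 = (0.023, 0.113).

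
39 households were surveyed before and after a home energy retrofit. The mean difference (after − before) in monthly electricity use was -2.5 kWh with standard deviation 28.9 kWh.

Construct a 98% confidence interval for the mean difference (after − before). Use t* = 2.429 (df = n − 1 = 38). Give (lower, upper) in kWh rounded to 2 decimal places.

This is a matched-pairs design, so SE = s_d/√n = 28.9/√39 = 4.6277.
Margin = 2.429 × 4.6277 = 11.2407; the interval is -2.5 ± 11.2407 = (-13.74, 8.74).

(-13.74, 8.74)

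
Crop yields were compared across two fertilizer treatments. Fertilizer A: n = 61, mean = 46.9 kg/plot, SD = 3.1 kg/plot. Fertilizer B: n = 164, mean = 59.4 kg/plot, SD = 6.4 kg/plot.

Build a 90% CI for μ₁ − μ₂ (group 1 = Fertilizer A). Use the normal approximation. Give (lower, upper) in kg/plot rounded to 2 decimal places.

(-13.55, -11.45)

Standard errors of each mean: 3.1/√61 = 0.3969 and 6.4/√164 = 0.4998.
SE(x̄₁ − x̄₂) = √(0.3969² + 0.4998²) = 0.6382 for independent samples with unequal variances.
With z* = 1.645, the margin is 1.645 × 0.6382 = 1.0498.
x̄₁ − x̄₂ = 46.9 − 59.4 = -12.5000; the interval is -12.5000 ± 1.0498 = (-13.55, -11.45).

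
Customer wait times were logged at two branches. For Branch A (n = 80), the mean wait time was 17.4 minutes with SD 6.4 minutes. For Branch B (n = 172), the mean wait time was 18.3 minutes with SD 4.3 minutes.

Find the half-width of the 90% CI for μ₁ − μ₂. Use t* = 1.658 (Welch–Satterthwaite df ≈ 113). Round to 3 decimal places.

SE₁ = s₁/√n₁ = 6.4/√80 = 0.7155; SE₂ = 4.3/√172 = 0.3279.
Independent samples, unequal variances: SE_diff = √(SE₁² + SE₂²) = √(0.51194025 + 0.10751841) = 0.7871.
t* = 1.658, so margin of error = 1.658 × 0.7871 = 1.3050.

1.305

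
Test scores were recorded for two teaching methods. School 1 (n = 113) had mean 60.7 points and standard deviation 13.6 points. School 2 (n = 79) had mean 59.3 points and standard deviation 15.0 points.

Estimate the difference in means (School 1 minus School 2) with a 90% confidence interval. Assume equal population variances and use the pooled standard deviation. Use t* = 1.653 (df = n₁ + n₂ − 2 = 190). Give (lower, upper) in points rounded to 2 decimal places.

s_p = √[((n₁−1)s₁² + (n₂−1)s₂²)/(n₁+n₂−2)] = √[(112·13.6² + 78·15.0²)/190] = 14.1915.
SE = 14.1915·√(1/113 + 1/79) = 2.0813.
With t* = 1.653, margin = 1.653 × 2.0813 = 3.4404.
x̄₁ − x̄₂ = 60.7 − 59.3 = 1.4000; interval 1.4000 ± 3.4404 = (-2.04, 4.84).

(-2.04, 4.84)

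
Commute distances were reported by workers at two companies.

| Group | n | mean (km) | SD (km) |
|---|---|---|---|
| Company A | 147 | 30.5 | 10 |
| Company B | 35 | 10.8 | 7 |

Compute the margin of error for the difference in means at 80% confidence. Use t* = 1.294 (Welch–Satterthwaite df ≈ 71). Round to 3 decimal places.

SE₁ = s₁/√n₁ = 10/√147 = 0.8248; SE₂ = 7/√35 = 1.1832.
Independent samples, unequal variances: SE_diff = √(SE₁² + SE₂²) = √(0.68029504 + 1.39996224) = 1.4423.
t* = 1.294, so margin of error = 1.294 × 1.4423 = 1.8663.

1.866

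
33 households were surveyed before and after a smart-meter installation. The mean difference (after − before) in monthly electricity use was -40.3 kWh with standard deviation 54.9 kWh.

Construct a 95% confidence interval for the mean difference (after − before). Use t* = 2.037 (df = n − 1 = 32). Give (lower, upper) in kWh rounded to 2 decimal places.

(-59.77, -20.83)

Paired design: SE = s_d/√n = 54.9/√33 = 9.5569.
t* = 2.037; margin of error = 2.037 × 9.5569 = 19.4674.
-40.3 ± 19.4674 → (-59.77, -20.83).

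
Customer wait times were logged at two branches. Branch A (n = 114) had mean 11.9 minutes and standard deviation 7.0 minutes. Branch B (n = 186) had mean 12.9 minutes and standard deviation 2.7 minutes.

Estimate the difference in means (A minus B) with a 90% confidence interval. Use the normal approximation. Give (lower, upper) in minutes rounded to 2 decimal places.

Standard errors of each mean: 7.0/√114 = 0.6556 and 2.7/√186 = 0.1980.
SE(x̄₁ − x̄₂) = √(0.6556² + 0.1980²) = 0.6848 for independent samples with unequal variances.
With z* = 1.645, the margin is 1.645 × 0.6848 = 1.1265.
x̄₁ − x̄₂ = 11.9 − 12.9 = -1.0000; the interval is -1.0000 ± 1.1265 = (-2.13, 0.13).

(-2.13, 0.13)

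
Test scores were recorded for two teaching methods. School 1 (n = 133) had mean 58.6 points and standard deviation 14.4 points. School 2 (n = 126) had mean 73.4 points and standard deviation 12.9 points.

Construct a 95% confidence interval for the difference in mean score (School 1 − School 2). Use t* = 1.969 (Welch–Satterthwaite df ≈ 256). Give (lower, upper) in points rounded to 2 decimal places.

Standard errors of each mean: 14.4/√133 = 1.2486 and 12.9/√126 = 1.1492.
SE(x̄₁ − x̄₂) = √(1.2486² + 1.1492²) = 1.6970 for independent samples with unequal variances.
With t* = 1.969, the margin is 1.969 × 1.6970 = 3.3414.
x̄₁ − x̄₂ = 58.6 − 73.4 = -14.8000; the interval is -14.8000 ± 3.3414 = (-18.14, -11.46).

(-18.14, -11.46)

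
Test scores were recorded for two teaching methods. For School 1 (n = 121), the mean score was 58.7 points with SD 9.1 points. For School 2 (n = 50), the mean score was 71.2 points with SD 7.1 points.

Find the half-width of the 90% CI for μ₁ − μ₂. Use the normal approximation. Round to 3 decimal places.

2.140

SE₁ = s₁/√n₁ = 9.1/√121 = 0.8273; SE₂ = 7.1/√50 = 1.0041.
Independent samples, unequal variances: SE_diff = √(SE₁² + SE₂²) = √(0.68442529 + 1.00821681) = 1.3010.
z* = 1.645, so margin of error = 1.645 × 1.3010 = 2.1401.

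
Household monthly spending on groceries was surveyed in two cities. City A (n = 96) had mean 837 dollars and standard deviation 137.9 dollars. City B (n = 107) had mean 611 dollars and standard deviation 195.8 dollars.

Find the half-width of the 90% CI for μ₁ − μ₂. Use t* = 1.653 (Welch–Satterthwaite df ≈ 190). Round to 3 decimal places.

38.991

SE₁ = s₁/√n₁ = 137.9/√96 = 14.0744; SE₂ = 195.8/√107 = 18.9287.
Independent samples, unequal variances: SE_diff = √(SE₁² + SE₂²) = √(198.08873536 + 358.29568369) = 23.5878.
t* = 1.653, so margin of error = 1.653 × 23.5878 = 38.9906.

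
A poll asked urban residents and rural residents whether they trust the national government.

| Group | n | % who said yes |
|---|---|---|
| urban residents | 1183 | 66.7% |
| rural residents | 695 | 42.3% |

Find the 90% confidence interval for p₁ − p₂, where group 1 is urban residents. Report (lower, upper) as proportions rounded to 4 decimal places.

(0.2058, 0.2822)

SE₁ = √(p̂₁(1−p̂₁)/n₁) = √(0.6670·0.3330/1183) = 0.01370; SE₂ = √(0.4230·0.5770/695) = 0.01874.
Independent samples: SE of the difference = √(SE₁² + SE₂²) = √(0.00018769 + 0.0003511876) = 0.02321.
z* for 90% confidence is 1.645, so the margin of error is 1.645 × 0.02321 = 0.03818.
Point estimate p̂₁ − p̂₂ = 0.6670 − 0.4230 = 0.2440.
0.2440 ± 0.03818 → (0.2058, 0.2822).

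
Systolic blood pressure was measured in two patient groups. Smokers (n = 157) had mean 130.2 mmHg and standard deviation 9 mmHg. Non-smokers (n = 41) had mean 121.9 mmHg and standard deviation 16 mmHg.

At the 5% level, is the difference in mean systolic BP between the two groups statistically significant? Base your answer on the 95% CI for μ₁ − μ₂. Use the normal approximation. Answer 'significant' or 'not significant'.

Standard errors of each mean: 9/√157 = 0.7183 and 16/√41 = 2.4988.
SE(x̄₁ − x̄₂) = √(0.7183² + 2.4988²) = 2.6000 for independent samples with unequal variances.
With z* = 1.960, the margin is 1.960 × 2.6000 = 5.0960.
x̄₁ − x̄₂ = 130.2 − 121.9 = 8.3000; the interval is 8.3000 ± 5.0960 = (3.2040, 13.3960).
The interval (3.2040, 13.3960) does not contain 0, so the difference is significant.

significant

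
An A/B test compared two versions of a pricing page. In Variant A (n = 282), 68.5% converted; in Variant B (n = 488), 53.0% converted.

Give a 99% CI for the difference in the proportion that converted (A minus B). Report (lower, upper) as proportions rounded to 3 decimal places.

(0.063, 0.247)

SE₁ = √(p̂₁(1−p̂₁)/n₁) = √(0.6850·0.3150/282) = 0.02766; SE₂ = √(0.5300·0.4700/488) = 0.02259.
Independent samples: SE of the difference = √(SE₁² + SE₂²) = √(0.0007650756 + 0.0005103081) = 0.03571.
z* for 99% confidence is 2.576, so the margin of error is 2.576 × 0.03571 = 0.09199.
Point estimate p̂₁ − p̂₂ = 0.6850 − 0.5300 = 0.1550.
0.1550 ± 0.09199 → (0.063, 0.247).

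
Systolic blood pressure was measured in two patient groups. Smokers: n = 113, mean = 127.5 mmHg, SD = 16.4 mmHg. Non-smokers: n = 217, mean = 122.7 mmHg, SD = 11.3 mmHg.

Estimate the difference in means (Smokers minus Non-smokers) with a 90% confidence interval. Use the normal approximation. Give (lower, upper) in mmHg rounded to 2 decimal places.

(1.97, 7.63)

SE₁ = s₁/√n₁ = 16.4/√113 = 1.5428; SE₂ = 11.3/√217 = 0.7671.
Independent samples, unequal variances: SE_diff = √(SE₁² + SE₂²) = √(2.38023184 + 0.58844241) = 1.7230.
z* = 1.645, so margin of error = 1.645 × 1.7230 = 2.8343.
Difference in means = 127.5 − 122.7 = 4.8000.
4.8000 ± 2.8343 → (1.97, 7.63).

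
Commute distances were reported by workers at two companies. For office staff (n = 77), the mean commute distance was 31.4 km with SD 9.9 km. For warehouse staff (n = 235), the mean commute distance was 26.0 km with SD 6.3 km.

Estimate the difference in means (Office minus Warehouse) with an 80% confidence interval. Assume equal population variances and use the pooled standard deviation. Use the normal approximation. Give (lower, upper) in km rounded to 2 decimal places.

(4.16, 6.64)

s_p = √[((n₁−1)s₁² + (n₂−1)s₂²)/(n₁+n₂−2)] = √[(76·9.9² + 234·6.3²)/310] = 7.3476.
SE = 7.3476·√(1/77 + 1/235) = 0.9648.
With z* = 1.282, margin = 1.282 × 0.9648 = 1.2369.
x̄₁ − x̄₂ = 31.4 − 26.0 = 5.4000; interval 5.4000 ± 1.2369 = (4.16, 6.64).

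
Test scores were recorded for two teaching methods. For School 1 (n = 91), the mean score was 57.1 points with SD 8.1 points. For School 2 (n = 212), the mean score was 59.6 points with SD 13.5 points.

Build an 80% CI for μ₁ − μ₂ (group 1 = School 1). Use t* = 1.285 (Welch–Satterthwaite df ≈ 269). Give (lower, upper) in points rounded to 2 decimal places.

SE₁ = s₁/√n₁ = 8.1/√91 = 0.8491; SE₂ = 13.5/√212 = 0.9272.
Independent samples, unequal variances: SE_diff = √(SE₁² + SE₂²) = √(0.72097081 + 0.85969984) = 1.2572.
t* = 1.285, so margin of error = 1.285 × 1.2572 = 1.6155.
Difference in means = 57.1 − 59.6 = -2.5000.
-2.5000 ± 1.6155 → (-4.12, -0.88).

(-4.12, -0.88)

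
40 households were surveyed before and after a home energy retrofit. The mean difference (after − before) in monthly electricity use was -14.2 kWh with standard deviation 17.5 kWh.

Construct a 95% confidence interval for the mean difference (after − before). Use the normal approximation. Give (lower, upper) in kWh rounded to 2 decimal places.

This is a matched-pairs design, so SE = s_d/√n = 17.5/√40 = 2.7670.
Margin = 1.960 × 2.7670 = 5.4233; the interval is -14.2 ± 5.4233 = (-19.62, -8.78).

(-19.62, -8.78)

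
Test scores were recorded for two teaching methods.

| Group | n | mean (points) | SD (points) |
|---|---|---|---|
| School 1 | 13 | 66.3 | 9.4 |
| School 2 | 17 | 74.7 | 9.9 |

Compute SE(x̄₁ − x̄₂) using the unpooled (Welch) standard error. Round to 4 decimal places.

Standard errors of each mean: 9.4/√13 = 2.6071 and 9.9/√17 = 2.4011.
SE(x̄₁ − x̄₂) = √(2.6071² + 2.4011²) = 3.5443 for independent samples with unequal variances.

3.5443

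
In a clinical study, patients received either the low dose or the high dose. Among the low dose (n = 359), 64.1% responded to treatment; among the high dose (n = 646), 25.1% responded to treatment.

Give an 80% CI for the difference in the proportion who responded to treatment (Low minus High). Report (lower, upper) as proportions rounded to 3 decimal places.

Each SE is √(p̂(1−p̂)/n): √(0.6410·0.3590/359) = 0.02532 and √(0.2510·0.7490/646) = 0.01706.
SE(p̂₁ − p̂₂) = √(SE₁² + SE₂²) = √(0.0006411024 + 0.0002910436) = 0.03053, since the two samples are independent.
At 80% confidence z* = 1.282; margin = 1.282 × 0.03053 = 0.03914.
The difference is 0.6410 − 0.2510 = 0.3900, so the interval is 0.3900 ± 0.03914 = (0.351, 0.429).

(0.351, 0.429)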